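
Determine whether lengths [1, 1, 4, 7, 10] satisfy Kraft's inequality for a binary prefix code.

Kraft inequality: Σ 2^(-l_i) ≤ 1 for prefix-free code
Calculating: 2^(-1) + 2^(-1) + 2^(-4) + 2^(-7) + 2^(-10)
= 0.5 + 0.5 + 0.0625 + 0.0078125 + 0.0009765625
= 1.0713
Since 1.0713 > 1, prefix-free code does not exist


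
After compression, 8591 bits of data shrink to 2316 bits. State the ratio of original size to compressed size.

Compression ratio = Original / Compressed
= 8591 / 2316 = 3.71:1


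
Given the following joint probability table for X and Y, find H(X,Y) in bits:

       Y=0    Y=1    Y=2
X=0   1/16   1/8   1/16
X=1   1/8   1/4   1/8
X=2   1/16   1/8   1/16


H(X,Y) = -Σ p(x,y) log₂ p(x,y)
  p(0,0)=1/16: -0.0625 × log₂(0.0625) = 0.2500
  p(0,1)=1/8: -0.1250 × log₂(0.1250) = 0.3750
  p(0,2)=1/16: -0.0625 × log₂(0.0625) = 0.2500
  p(1,0)=1/8: -0.1250 × log₂(0.1250) = 0.3750
  p(1,1)=1/4: -0.2500 × log₂(0.2500) = 0.5000
  p(1,2)=1/8: -0.1250 × log₂(0.1250) = 0.3750
  p(2,0)=1/16: -0.0625 × log₂(0.0625) = 0.2500
  p(2,1)=1/8: -0.1250 × log₂(0.1250) = 0.3750
  p(2,2)=1/16: -0.0625 × log₂(0.0625) = 0.2500
H(X,Y) = 3.0000 bits


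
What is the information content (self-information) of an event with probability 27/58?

Information content I(x) = -log₂(p(x))
I = -log₂(27/58) = -log₂(0.4655)
I = 1.1031 bits


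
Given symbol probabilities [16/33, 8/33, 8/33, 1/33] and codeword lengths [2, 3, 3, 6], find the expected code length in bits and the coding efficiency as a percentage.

Average length L = Σ p_i × l_i = 2.6061 bits
Entropy H = 1.6505 bits
Efficiency η = H/L × 100% = 63.33%


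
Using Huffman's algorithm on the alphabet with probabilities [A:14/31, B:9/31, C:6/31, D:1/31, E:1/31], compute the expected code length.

Huffman tree construction:
Combine smallest probabilities repeatedly
Resulting codes:
  A: 0 (length 1)
  B: 11 (length 2)
  C: 101 (length 3)
  D: 1000 (length 4)
  E: 1001 (length 4)
Average length = Σ p(s) × length(s) = 1.8710 bits


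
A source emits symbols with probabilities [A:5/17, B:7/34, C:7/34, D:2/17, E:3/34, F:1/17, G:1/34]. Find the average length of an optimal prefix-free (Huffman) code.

Huffman tree construction:
Combine smallest probabilities repeatedly
Resulting codes:
  A: 10 (length 2)
  B: 00 (length 2)
  C: 01 (length 2)
  D: 110 (length 3)
  E: 1110 (length 4)
  F: 11111 (length 5)
  G: 11110 (length 5)
Average length = Σ p(s) × length(s) = 2.5588 bits


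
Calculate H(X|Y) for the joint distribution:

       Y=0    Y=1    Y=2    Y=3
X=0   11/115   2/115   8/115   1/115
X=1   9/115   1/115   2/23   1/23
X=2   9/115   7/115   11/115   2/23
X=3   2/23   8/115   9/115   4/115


H(X|Y) = Σ_y p(y) H(X|Y=y)
  p(Y=0) = 39/115, H(X|Y=0) = 1.9948
  p(Y=1) = 18/115, H(X|Y=1) = 1.6337
  p(Y=2) = 38/115, H(X|Y=2) = 1.9900
  p(Y=3) = 4/23, H(X|Y=3) = 1.6805
H(X|Y) = 0.3391×1.9948 + 0.1565×1.6337 + 0.3304×1.9900 + 0.1739×1.6805 = 1.8820 bits


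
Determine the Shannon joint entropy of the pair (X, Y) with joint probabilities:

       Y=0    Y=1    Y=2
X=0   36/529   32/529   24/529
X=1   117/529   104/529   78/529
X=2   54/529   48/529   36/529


H(X,Y) = -Σ p(x,y) log₂ p(x,y)
  p(0,0)=36/529: -0.0681 × log₂(0.0681) = 0.2639
  p(0,1)=32/529: -0.0605 × log₂(0.0605) = 0.2448
  p(0,2)=24/529: -0.0454 × log₂(0.0454) = 0.2024
  p(1,0)=117/529: -0.2212 × log₂(0.2212) = 0.4814
  p(1,1)=104/529: -0.1966 × log₂(0.1966) = 0.4614
  p(1,2)=78/529: -0.1474 × log₂(0.1474) = 0.4072
  p(2,0)=54/529: -0.1021 × log₂(0.1021) = 0.3361
  p(2,1)=48/529: -0.0907 × log₂(0.0907) = 0.3141
  p(2,2)=36/529: -0.0681 × log₂(0.0681) = 0.2639
H(X,Y) = 2.9752 bits


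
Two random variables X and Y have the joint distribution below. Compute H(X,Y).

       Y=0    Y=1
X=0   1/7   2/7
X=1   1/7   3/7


H(X,Y) = -Σ p(x,y) log₂ p(x,y)
  p(0,0)=1/7: -0.1429 × log₂(0.1429) = 0.4011
  p(0,1)=2/7: -0.2857 × log₂(0.2857) = 0.5164
  p(1,0)=1/7: -0.1429 × log₂(0.1429) = 0.4011
  p(1,1)=3/7: -0.4286 × log₂(0.4286) = 0.5239
H(X,Y) = 1.8424 bits


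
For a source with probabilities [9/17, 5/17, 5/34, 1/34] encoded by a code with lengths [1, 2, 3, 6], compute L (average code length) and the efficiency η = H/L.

Average length L = Σ p_i × l_i = 1.7353 bits
Entropy H = 1.5614 bits
Efficiency η = H/L × 100% = 89.98%


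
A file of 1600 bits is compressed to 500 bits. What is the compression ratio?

Compression ratio = Original / Compressed
= 1600 / 500 = 3.20:1


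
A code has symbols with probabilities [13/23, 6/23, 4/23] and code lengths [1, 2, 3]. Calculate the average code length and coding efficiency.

Average length L = Σ p_i × l_i = 1.6087 bits
Entropy H = 1.4098 bits
Efficiency η = H/L × 100% = 87.64%


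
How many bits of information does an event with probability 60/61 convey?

Information content I(x) = -log₂(p(x))
I = -log₂(60/61) = -log₂(0.9836)
I = 0.0238 bits


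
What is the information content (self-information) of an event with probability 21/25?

Information content I(x) = -log₂(p(x))
I = -log₂(21/25) = -log₂(0.8400)
I = 0.2515 bits


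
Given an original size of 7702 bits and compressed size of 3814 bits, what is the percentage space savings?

Space savings = (1 - Compressed/Original) × 100%
= (1 - 3814/7702) × 100%
= 50.48%


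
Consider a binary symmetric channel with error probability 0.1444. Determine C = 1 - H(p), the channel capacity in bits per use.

For BSC with error probability p:
C = 1 - H(p) where H(p) is binary entropy
H(0.1444) = -0.1444 × log₂(0.1444) - 0.8556 × log₂(0.8556)
H(p) = 0.5956
C = 1 - 0.5956 = 0.4044 bits/use


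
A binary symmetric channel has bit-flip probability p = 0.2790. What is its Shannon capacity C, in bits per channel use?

For BSC with error probability p:
C = 1 - H(p) where H(p) is binary entropy
H(0.2790) = -0.2790 × log₂(0.2790) - 0.7210 × log₂(0.7210)
H(p) = 0.8541
C = 1 - 0.8541 = 0.1459 bits/use


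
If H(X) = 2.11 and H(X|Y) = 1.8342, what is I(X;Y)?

I(X;Y) = H(X) - H(X|Y)
I(X;Y) = 2.11 - 1.8342 = 0.2758 bits


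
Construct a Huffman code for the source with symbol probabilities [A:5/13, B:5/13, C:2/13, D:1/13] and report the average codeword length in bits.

Huffman tree construction:
Combine smallest probabilities repeatedly
Resulting codes:
  A: 11 (length 2)
  B: 0 (length 1)
  C: 101 (length 3)
  D: 100 (length 3)
Average length = Σ p(s) × length(s) = 1.8462 bits


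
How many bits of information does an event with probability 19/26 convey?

Information content I(x) = -log₂(p(x))
I = -log₂(19/26) = -log₂(0.7308)
I = 0.4525 bits


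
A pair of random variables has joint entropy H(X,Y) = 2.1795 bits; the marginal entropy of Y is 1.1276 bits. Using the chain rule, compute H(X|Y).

Chain rule: H(X,Y) = H(X|Y) + H(Y)
H(X|Y) = H(X,Y) - H(Y) = 2.1795 - 1.1276 = 1.0519 bits


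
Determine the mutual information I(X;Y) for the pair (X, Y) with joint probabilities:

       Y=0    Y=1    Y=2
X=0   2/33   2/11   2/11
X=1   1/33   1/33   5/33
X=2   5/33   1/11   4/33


H(X) = 1.5300, H(Y) = 1.5346, H(X,Y) = 2.9537
I(X;Y) = H(X) + H(Y) - H(X,Y) = 0.1110 bits


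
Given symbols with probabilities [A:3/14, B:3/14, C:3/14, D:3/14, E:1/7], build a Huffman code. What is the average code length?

Huffman tree construction:
Combine smallest probabilities repeatedly
Resulting codes:
  A: 111 (length 3)
  B: 00 (length 2)
  C: 01 (length 2)
  D: 10 (length 2)
  E: 110 (length 3)
Average length = Σ p(s) × length(s) = 2.3571 bits


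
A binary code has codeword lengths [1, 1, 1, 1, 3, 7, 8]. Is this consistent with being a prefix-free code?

Kraft inequality: Σ 2^(-l_i) ≤ 1 for prefix-free code
Calculating: 2^(-1) + 2^(-1) + 2^(-1) + 2^(-1) + 2^(-3) + 2^(-7) + 2^(-8)
= 0.5 + 0.5 + 0.5 + 0.5 + 0.125 + 0.0078125 + 0.00390625
= 2.1367
Since 2.1367 > 1, prefix-free code does not exist


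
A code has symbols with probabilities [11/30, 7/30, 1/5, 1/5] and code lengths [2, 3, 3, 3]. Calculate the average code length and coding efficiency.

Average length L = Σ p_i × l_i = 2.6333 bits
Entropy H = 1.9494 bits
Efficiency η = H/L × 100% = 74.03%


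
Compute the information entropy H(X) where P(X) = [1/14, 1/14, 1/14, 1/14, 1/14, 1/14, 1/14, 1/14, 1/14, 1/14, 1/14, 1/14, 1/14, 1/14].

H(X) = -Σ p(x) log₂ p(x)
  -1/14 × log₂(1/14) = 0.2720
  -1/14 × log₂(1/14) = 0.2720
  -1/14 × log₂(1/14) = 0.2720
  -1/14 × log₂(1/14) = 0.2720
  -1/14 × log₂(1/14) = 0.2720
  -1/14 × log₂(1/14) = 0.2720
  -1/14 × log₂(1/14) = 0.2720
  -1/14 × log₂(1/14) = 0.2720
  -1/14 × log₂(1/14) = 0.2720
  -1/14 × log₂(1/14) = 0.2720
  -1/14 × log₂(1/14) = 0.2720
  -1/14 × log₂(1/14) = 0.2720
  -1/14 × log₂(1/14) = 0.2720
  -1/14 × log₂(1/14) = 0.2720
H(X) = 3.8074 bits


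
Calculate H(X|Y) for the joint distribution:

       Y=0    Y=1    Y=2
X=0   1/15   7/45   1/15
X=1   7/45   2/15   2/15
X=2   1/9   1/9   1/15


H(X|Y) = Σ_y p(y) H(X|Y=y)
  p(Y=0) = 1/3, H(X|Y=0) = 1.5058
  p(Y=1) = 2/5, H(X|Y=1) = 1.5715
  p(Y=2) = 4/15, H(X|Y=2) = 1.5000
H(X|Y) = 0.3333×1.5058 + 0.4000×1.5715 + 0.2667×1.5000 = 1.5306 bits


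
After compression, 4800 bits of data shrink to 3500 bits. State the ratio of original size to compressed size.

Compression ratio = Original / Compressed
= 4800 / 3500 = 1.37:1


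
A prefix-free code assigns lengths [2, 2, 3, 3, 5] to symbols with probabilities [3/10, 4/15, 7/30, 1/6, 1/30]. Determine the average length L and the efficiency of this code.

Average length L = Σ p_i × l_i = 2.5000 bits
Entropy H = 2.1139 bits
Efficiency η = H/L × 100% = 84.56%


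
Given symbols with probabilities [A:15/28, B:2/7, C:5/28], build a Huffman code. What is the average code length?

Huffman tree construction:
Combine smallest probabilities repeatedly
Resulting codes:
  A: 1 (length 1)
  B: 01 (length 2)
  C: 00 (length 2)
Average length = Σ p(s) × length(s) = 1.4643 bits


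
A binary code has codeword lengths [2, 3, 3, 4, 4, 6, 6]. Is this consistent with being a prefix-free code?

Kraft inequality: Σ 2^(-l_i) ≤ 1 for prefix-free code
Calculating: 2^(-2) + 2^(-3) + 2^(-3) + 2^(-4) + 2^(-4) + 2^(-6) + 2^(-6)
= 0.25 + 0.125 + 0.125 + 0.0625 + 0.0625 + 0.015625 + 0.015625
= 0.6562
Since 0.6562 ≤ 1, prefix-free code exists


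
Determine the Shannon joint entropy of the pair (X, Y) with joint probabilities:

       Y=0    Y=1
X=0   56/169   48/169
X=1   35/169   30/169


H(X,Y) = -Σ p(x,y) log₂ p(x,y)
  p(0,0)=56/169: -0.3314 × log₂(0.3314) = 0.5280
  p(0,1)=48/169: -0.2840 × log₂(0.2840) = 0.5158
  p(1,0)=35/169: -0.2071 × log₂(0.2071) = 0.4704
  p(1,1)=30/169: -0.1775 × log₂(0.1775) = 0.4427
H(X,Y) = 1.9570 bits


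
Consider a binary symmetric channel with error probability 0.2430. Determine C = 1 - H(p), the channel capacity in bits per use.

For BSC with error probability p:
C = 1 - H(p) where H(p) is binary entropy
H(0.2430) = -0.2430 × log₂(0.2430) - 0.7570 × log₂(0.7570)
H(p) = 0.8000
C = 1 - 0.8000 = 0.2000 bits/use


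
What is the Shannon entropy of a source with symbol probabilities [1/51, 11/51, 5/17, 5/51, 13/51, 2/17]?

H(X) = -Σ p(x) log₂ p(x)
  -1/51 × log₂(1/51) = 0.1112
  -11/51 × log₂(11/51) = 0.4773
  -5/17 × log₂(5/17) = 0.5193
  -5/51 × log₂(5/51) = 0.3285
  -13/51 × log₂(13/51) = 0.5027
  -2/17 × log₂(2/17) = 0.3632
H(X) = 2.3022 bits


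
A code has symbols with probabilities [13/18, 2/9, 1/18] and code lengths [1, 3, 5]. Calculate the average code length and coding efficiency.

Average length L = Σ p_i × l_i = 1.6667 bits
Entropy H = 1.0529 bits
Efficiency η = H/L × 100% = 63.18%


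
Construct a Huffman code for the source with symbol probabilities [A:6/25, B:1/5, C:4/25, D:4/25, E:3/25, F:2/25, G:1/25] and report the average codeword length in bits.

Huffman tree construction:
Combine smallest probabilities repeatedly
Resulting codes:
  A: 01 (length 2)
  B: 00 (length 2)
  C: 110 (length 3)
  D: 111 (length 3)
  E: 100 (length 3)
  F: 1011 (length 4)
  G: 1010 (length 4)
Average length = Σ p(s) × length(s) = 2.6800 bits


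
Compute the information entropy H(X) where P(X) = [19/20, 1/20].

H(X) = -Σ p(x) log₂ p(x)
  -19/20 × log₂(19/20) = 0.0703
  -1/20 × log₂(1/20) = 0.2161
H(X) = 0.2864 bits


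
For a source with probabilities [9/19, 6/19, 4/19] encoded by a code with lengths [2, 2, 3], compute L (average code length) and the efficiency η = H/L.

Average length L = Σ p_i × l_i = 2.2105 bits
Entropy H = 1.5090 bits
Efficiency η = H/L × 100% = 68.27%


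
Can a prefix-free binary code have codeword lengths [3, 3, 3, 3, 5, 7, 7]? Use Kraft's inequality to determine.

Kraft inequality: Σ 2^(-l_i) ≤ 1 for prefix-free code
Calculating: 2^(-3) + 2^(-3) + 2^(-3) + 2^(-3) + 2^(-5) + 2^(-7) + 2^(-7)
= 0.125 + 0.125 + 0.125 + 0.125 + 0.03125 + 0.0078125 + 0.0078125
= 0.5469
Since 0.5469 ≤ 1, prefix-free code exists


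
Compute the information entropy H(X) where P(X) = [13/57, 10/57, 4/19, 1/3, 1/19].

H(X) = -Σ p(x) log₂ p(x)
  -13/57 × log₂(13/57) = 0.4863
  -10/57 × log₂(10/57) = 0.4405
  -4/19 × log₂(4/19) = 0.4732
  -1/3 × log₂(1/3) = 0.5283
  -1/19 × log₂(1/19) = 0.2236
H(X) = 2.1520 bits


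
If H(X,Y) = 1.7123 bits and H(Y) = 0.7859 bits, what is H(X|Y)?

Chain rule: H(X,Y) = H(X|Y) + H(Y)
H(X|Y) = H(X,Y) - H(Y) = 1.7123 - 0.7859 = 0.9264 bits


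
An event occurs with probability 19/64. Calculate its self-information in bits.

Information content I(x) = -log₂(p(x))
I = -log₂(19/64) = -log₂(0.2969)
I = 1.7521 bits


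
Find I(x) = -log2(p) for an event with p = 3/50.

Information content I(x) = -log₂(p(x))
I = -log₂(3/50) = -log₂(0.0600)
I = 4.0589 bits


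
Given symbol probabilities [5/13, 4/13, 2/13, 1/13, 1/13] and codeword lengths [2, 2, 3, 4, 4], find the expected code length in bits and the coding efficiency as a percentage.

Average length L = Σ p_i × l_i = 2.4615 bits
Entropy H = 2.0382 bits
Efficiency η = H/L × 100% = 82.80%


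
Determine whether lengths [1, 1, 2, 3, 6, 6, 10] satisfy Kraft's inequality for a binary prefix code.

Kraft inequality: Σ 2^(-l_i) ≤ 1 for prefix-free code
Calculating: 2^(-1) + 2^(-1) + 2^(-2) + 2^(-3) + 2^(-6) + 2^(-6) + 2^(-10)
= 0.5 + 0.5 + 0.25 + 0.125 + 0.015625 + 0.015625 + 0.0009765625
= 1.4072
Since 1.4072 > 1, prefix-free code does not exist


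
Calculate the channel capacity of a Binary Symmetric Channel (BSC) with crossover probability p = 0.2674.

For BSC with error probability p:
C = 1 - H(p) where H(p) is binary entropy
H(0.2674) = -0.2674 × log₂(0.2674) - 0.7326 × log₂(0.7326)
H(p) = 0.8377
C = 1 - 0.8377 = 0.1623 bits/use


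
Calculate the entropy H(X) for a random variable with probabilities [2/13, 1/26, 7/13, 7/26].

H(X) = -Σ p(x) log₂ p(x)
  -2/13 × log₂(2/13) = 0.4155
  -1/26 × log₂(1/26) = 0.1808
  -7/13 × log₂(7/13) = 0.4809
  -7/26 × log₂(7/26) = 0.5097
H(X) = 1.5868 bits


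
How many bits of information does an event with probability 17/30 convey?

Information content I(x) = -log₂(p(x))
I = -log₂(17/30) = -log₂(0.5667)
I = 0.8194 bits


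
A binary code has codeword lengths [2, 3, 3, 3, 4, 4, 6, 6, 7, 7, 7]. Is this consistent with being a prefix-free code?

Kraft inequality: Σ 2^(-l_i) ≤ 1 for prefix-free code
Calculating: 2^(-2) + 2^(-3) + 2^(-3) + 2^(-3) + 2^(-4) + 2^(-4) + 2^(-6) + 2^(-6) + 2^(-7) + 2^(-7) + 2^(-7)
= 0.25 + 0.125 + 0.125 + 0.125 + 0.0625 + 0.0625 + 0.015625 + 0.015625 + 0.0078125 + 0.0078125 + 0.0078125
= 0.8047
Since 0.8047 ≤ 1, prefix-free code exists


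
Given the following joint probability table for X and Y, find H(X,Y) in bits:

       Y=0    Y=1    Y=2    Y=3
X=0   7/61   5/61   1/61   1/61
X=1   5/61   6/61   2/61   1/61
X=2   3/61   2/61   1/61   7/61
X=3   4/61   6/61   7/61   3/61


H(X,Y) = -Σ p(x,y) log₂ p(x,y)
  p(0,0)=7/61: -0.1148 × log₂(0.1148) = 0.3584
  p(0,1)=5/61: -0.0820 × log₂(0.0820) = 0.2958
  p(0,2)=1/61: -0.0164 × log₂(0.0164) = 0.0972
  p(0,3)=1/61: -0.0164 × log₂(0.0164) = 0.0972
  p(1,0)=5/61: -0.0820 × log₂(0.0820) = 0.2958
  p(1,1)=6/61: -0.0984 × log₂(0.0984) = 0.3291
  p(1,2)=2/61: -0.0328 × log₂(0.0328) = 0.1617
  p(1,3)=1/61: -0.0164 × log₂(0.0164) = 0.0972
  p(2,0)=3/61: -0.0492 × log₂(0.0492) = 0.2137
  p(2,1)=2/61: -0.0328 × log₂(0.0328) = 0.1617
  p(2,2)=1/61: -0.0164 × log₂(0.0164) = 0.0972
  p(2,3)=7/61: -0.1148 × log₂(0.1148) = 0.3584
  p(3,0)=4/61: -0.0656 × log₂(0.0656) = 0.2578
  p(3,1)=6/61: -0.0984 × log₂(0.0984) = 0.3291
  p(3,2)=7/61: -0.1148 × log₂(0.1148) = 0.3584
  p(3,3)=3/61: -0.0492 × log₂(0.0492) = 0.2137
H(X,Y) = 3.7225 bits


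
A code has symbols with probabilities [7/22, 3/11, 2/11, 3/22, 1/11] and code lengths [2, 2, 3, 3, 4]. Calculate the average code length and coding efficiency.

Average length L = Σ p_i × l_i = 2.5000 bits
Entropy H = 2.1905 bits
Efficiency η = H/L × 100% = 87.62%


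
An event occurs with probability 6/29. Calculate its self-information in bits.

Information content I(x) = -log₂(p(x))
I = -log₂(6/29) = -log₂(0.2069)
I = 2.2730 bits


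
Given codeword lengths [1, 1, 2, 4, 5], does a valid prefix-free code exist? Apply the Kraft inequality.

Kraft inequality: Σ 2^(-l_i) ≤ 1 for prefix-free code
Calculating: 2^(-1) + 2^(-1) + 2^(-2) + 2^(-4) + 2^(-5)
= 0.5 + 0.5 + 0.25 + 0.0625 + 0.03125
= 1.3438
Since 1.3438 > 1, prefix-free code does not exist


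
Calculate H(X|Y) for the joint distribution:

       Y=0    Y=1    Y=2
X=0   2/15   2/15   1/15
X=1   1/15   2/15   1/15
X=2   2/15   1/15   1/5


H(X|Y) = Σ_y p(y) H(X|Y=y)
  p(Y=0) = 1/3, H(X|Y=0) = 1.5219
  p(Y=1) = 1/3, H(X|Y=1) = 1.5219
  p(Y=2) = 1/3, H(X|Y=2) = 1.3710
H(X|Y) = 0.3333×1.5219 + 0.3333×1.5219 + 0.3333×1.3710 = 1.4716 bits


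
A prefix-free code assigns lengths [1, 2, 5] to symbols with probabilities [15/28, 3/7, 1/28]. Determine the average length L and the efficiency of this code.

Average length L = Σ p_i × l_i = 1.5714 bits
Entropy H = 1.1780 bits
Efficiency η = H/L × 100% = 74.96%


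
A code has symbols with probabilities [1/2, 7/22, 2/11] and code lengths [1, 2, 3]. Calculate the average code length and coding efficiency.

Average length L = Σ p_i × l_i = 1.6818 bits
Entropy H = 1.4728 bits
Efficiency η = H/L × 100% = 87.57%


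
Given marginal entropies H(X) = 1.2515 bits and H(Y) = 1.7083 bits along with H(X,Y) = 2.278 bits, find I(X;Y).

I(X;Y) = H(X) + H(Y) - H(X,Y)
I(X;Y) = 1.2515 + 1.7083 - 2.278 = 0.6818 bits


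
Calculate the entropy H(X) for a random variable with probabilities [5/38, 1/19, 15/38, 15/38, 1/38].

H(X) = -Σ p(x) log₂ p(x)
  -5/38 × log₂(5/38) = 0.3850
  -1/19 × log₂(1/19) = 0.2236
  -15/38 × log₂(15/38) = 0.5294
  -15/38 × log₂(15/38) = 0.5294
  -1/38 × log₂(1/38) = 0.1381
H(X) = 1.8054 bits


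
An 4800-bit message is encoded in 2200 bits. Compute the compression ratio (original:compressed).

Compression ratio = Original / Compressed
= 4800 / 2200 = 2.18:1


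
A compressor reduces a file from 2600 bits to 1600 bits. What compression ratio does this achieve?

Compression ratio = Original / Compressed
= 2600 / 1600 = 1.62:1


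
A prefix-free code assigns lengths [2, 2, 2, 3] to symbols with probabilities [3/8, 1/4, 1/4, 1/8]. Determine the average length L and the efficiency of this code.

Average length L = Σ p_i × l_i = 2.1250 bits
Entropy H = 1.9056 bits
Efficiency η = H/L × 100% = 89.68%


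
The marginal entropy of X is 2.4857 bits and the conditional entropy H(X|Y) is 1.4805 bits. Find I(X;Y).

I(X;Y) = H(X) - H(X|Y)
I(X;Y) = 2.4857 - 1.4805 = 1.0052 bits


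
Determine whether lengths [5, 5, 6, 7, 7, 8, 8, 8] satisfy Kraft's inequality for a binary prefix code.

Kraft inequality: Σ 2^(-l_i) ≤ 1 for prefix-free code
Calculating: 2^(-5) + 2^(-5) + 2^(-6) + 2^(-7) + 2^(-7) + 2^(-8) + 2^(-8) + 2^(-8)
= 0.03125 + 0.03125 + 0.015625 + 0.0078125 + 0.0078125 + 0.00390625 + 0.00390625 + 0.00390625
= 0.1055
Since 0.1055 ≤ 1, prefix-free code exists


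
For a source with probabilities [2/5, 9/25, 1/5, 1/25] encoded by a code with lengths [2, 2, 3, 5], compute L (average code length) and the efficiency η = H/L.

Average length L = Σ p_i × l_i = 2.3200 bits
Entropy H = 1.7095 bits
Efficiency η = H/L × 100% = 73.69%


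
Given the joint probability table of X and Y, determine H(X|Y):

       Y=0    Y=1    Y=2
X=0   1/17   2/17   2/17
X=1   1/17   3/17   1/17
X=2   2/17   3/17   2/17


H(X|Y) = Σ_y p(y) H(X|Y=y)
  p(Y=0) = 4/17, H(X|Y=0) = 1.5000
  p(Y=1) = 8/17, H(X|Y=1) = 1.5613
  p(Y=2) = 5/17, H(X|Y=2) = 1.5219
H(X|Y) = 0.2353×1.5000 + 0.4706×1.5613 + 0.2941×1.5219 = 1.5353 bits


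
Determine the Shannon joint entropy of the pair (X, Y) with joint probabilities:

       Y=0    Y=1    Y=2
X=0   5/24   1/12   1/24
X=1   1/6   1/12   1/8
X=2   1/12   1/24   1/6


H(X,Y) = -Σ p(x,y) log₂ p(x,y)
  p(0,0)=5/24: -0.2083 × log₂(0.2083) = 0.4715
  p(0,1)=1/12: -0.0833 × log₂(0.0833) = 0.2987
  p(0,2)=1/24: -0.0417 × log₂(0.0417) = 0.1910
  p(1,0)=1/6: -0.1667 × log₂(0.1667) = 0.4308
  p(1,1)=1/12: -0.0833 × log₂(0.0833) = 0.2987
  p(1,2)=1/8: -0.1250 × log₂(0.1250) = 0.3750
  p(2,0)=1/12: -0.0833 × log₂(0.0833) = 0.2987
  p(2,1)=1/24: -0.0417 × log₂(0.0417) = 0.1910
  p(2,2)=1/6: -0.1667 × log₂(0.1667) = 0.4308
H(X,Y) = 2.9864 bits


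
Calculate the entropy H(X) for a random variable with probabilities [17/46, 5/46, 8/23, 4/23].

H(X) = -Σ p(x) log₂ p(x)
  -17/46 × log₂(17/46) = 0.5307
  -5/46 × log₂(5/46) = 0.3480
  -8/23 × log₂(8/23) = 0.5299
  -4/23 × log₂(4/23) = 0.4389
H(X) = 1.8476 bits


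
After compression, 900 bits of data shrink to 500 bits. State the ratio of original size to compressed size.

Compression ratio = Original / Compressed
= 900 / 500 = 1.80:1


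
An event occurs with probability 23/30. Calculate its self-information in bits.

Information content I(x) = -log₂(p(x))
I = -log₂(23/30) = -log₂(0.7667)
I = 0.3833 bits


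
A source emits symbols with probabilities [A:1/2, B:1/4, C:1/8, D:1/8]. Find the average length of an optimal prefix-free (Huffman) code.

Huffman tree construction:
Combine smallest probabilities repeatedly
Resulting codes:
  A: 0 (length 1)
  B: 10 (length 2)
  C: 110 (length 3)
  D: 111 (length 3)
Average length = Σ p(s) × length(s) = 1.7500 bits


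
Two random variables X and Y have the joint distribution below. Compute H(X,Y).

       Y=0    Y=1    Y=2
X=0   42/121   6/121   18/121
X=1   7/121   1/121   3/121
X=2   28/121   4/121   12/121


H(X,Y) = -Σ p(x,y) log₂ p(x,y)
  p(0,0)=42/121: -0.3471 × log₂(0.3471) = 0.5299
  p(0,1)=6/121: -0.0496 × log₂(0.0496) = 0.2149
  p(0,2)=18/121: -0.1488 × log₂(0.1488) = 0.4089
  p(1,0)=7/121: -0.0579 × log₂(0.0579) = 0.2379
  p(1,1)=1/121: -0.0083 × log₂(0.0083) = 0.0572
  p(1,2)=3/121: -0.0248 × log₂(0.0248) = 0.1322
  p(2,0)=28/121: -0.2314 × log₂(0.2314) = 0.4886
  p(2,1)=4/121: -0.0331 × log₂(0.0331) = 0.1626
  p(2,2)=12/121: -0.0992 × log₂(0.0992) = 0.3306
H(X,Y) = 2.5628 bits


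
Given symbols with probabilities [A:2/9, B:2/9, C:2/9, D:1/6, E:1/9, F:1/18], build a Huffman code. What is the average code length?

Huffman tree construction:
Combine smallest probabilities repeatedly
Resulting codes:
  A: 00 (length 2)
  B: 01 (length 2)
  C: 10 (length 2)
  D: 110 (length 3)
  E: 1111 (length 4)
  F: 1110 (length 4)
Average length = Σ p(s) × length(s) = 2.5000 bits


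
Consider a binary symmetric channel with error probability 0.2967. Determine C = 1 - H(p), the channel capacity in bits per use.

For BSC with error probability p:
C = 1 - H(p) where H(p) is binary entropy
H(0.2967) = -0.2967 × log₂(0.2967) - 0.7033 × log₂(0.7033)
H(p) = 0.8772
C = 1 - 0.8772 = 0.1228 bits/use


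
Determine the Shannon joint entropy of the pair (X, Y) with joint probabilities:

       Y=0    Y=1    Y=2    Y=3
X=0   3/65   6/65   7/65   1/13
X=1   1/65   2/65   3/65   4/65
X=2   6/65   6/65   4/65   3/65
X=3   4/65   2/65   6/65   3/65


H(X,Y) = -Σ p(x,y) log₂ p(x,y)
  p(0,0)=3/65: -0.0462 × log₂(0.0462) = 0.2048
  p(0,1)=6/65: -0.0923 × log₂(0.0923) = 0.3173
  p(0,2)=7/65: -0.1077 × log₂(0.1077) = 0.3462
  p(0,3)=1/13: -0.0769 × log₂(0.0769) = 0.2846
  p(1,0)=1/65: -0.0154 × log₂(0.0154) = 0.0927
  p(1,1)=2/65: -0.0308 × log₂(0.0308) = 0.1545
  p(1,2)=3/65: -0.0462 × log₂(0.0462) = 0.2048
  p(1,3)=4/65: -0.0615 × log₂(0.0615) = 0.2475
  p(2,0)=6/65: -0.0923 × log₂(0.0923) = 0.3173
  p(2,1)=6/65: -0.0923 × log₂(0.0923) = 0.3173
  p(2,2)=4/65: -0.0615 × log₂(0.0615) = 0.2475
  p(2,3)=3/65: -0.0462 × log₂(0.0462) = 0.2048
  p(3,0)=4/65: -0.0615 × log₂(0.0615) = 0.2475
  p(3,1)=2/65: -0.0308 × log₂(0.0308) = 0.1545
  p(3,2)=6/65: -0.0923 × log₂(0.0923) = 0.3173
  p(3,3)=3/65: -0.0462 × log₂(0.0462) = 0.2048
H(X,Y) = 3.8636 bits


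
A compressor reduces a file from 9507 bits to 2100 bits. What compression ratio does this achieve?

Compression ratio = Original / Compressed
= 9507 / 2100 = 4.53:1


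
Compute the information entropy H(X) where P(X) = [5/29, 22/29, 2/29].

H(X) = -Σ p(x) log₂ p(x)
  -5/29 × log₂(5/29) = 0.4373
  -22/29 × log₂(22/29) = 0.3023
  -2/29 × log₂(2/29) = 0.2661
H(X) = 1.0057 bits


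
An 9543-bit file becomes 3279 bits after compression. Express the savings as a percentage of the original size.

Space savings = (1 - Compressed/Original) × 100%
= (1 - 3279/9543) × 100%
= 65.64%


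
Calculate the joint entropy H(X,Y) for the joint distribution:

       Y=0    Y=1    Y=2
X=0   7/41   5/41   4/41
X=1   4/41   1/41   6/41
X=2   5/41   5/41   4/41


H(X,Y) = -Σ p(x,y) log₂ p(x,y)
  p(0,0)=7/41: -0.1707 × log₂(0.1707) = 0.4354
  p(0,1)=5/41: -0.1220 × log₂(0.1220) = 0.3702
  p(0,2)=4/41: -0.0976 × log₂(0.0976) = 0.3276
  p(1,0)=4/41: -0.0976 × log₂(0.0976) = 0.3276
  p(1,1)=1/41: -0.0244 × log₂(0.0244) = 0.1307
  p(1,2)=6/41: -0.1463 × log₂(0.1463) = 0.4057
  p(2,0)=5/41: -0.1220 × log₂(0.1220) = 0.3702
  p(2,1)=5/41: -0.1220 × log₂(0.1220) = 0.3702
  p(2,2)=4/41: -0.0976 × log₂(0.0976) = 0.3276
H(X,Y) = 3.0651 bits


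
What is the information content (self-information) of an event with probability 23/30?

Information content I(x) = -log₂(p(x))
I = -log₂(23/30) = -log₂(0.7667)
I = 0.3833 bits


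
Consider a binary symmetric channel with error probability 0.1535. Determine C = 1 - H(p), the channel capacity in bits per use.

For BSC with error probability p:
C = 1 - H(p) where H(p) is binary entropy
H(0.1535) = -0.1535 × log₂(0.1535) - 0.8465 × log₂(0.8465)
H(p) = 0.6185
C = 1 - 0.6185 = 0.3815 bits/use


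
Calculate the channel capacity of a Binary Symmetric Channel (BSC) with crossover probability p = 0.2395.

For BSC with error probability p:
C = 1 - H(p) where H(p) is binary entropy
H(0.2395) = -0.2395 × log₂(0.2395) - 0.7605 × log₂(0.7605)
H(p) = 0.7942
C = 1 - 0.7942 = 0.2058 bits/use


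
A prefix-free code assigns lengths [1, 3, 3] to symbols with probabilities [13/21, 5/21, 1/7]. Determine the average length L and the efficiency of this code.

Average length L = Σ p_i × l_i = 1.7619 bits
Entropy H = 1.3223 bits
Efficiency η = H/L × 100% = 75.05%


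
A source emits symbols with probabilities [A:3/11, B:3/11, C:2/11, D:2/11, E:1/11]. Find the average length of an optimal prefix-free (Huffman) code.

Huffman tree construction:
Combine smallest probabilities repeatedly
Resulting codes:
  A: 01 (length 2)
  B: 10 (length 2)
  C: 111 (length 3)
  D: 00 (length 2)
  E: 110 (length 3)
Average length = Σ p(s) × length(s) = 2.2727 bits


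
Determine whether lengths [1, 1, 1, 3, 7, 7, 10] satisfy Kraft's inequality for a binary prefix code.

Kraft inequality: Σ 2^(-l_i) ≤ 1 for prefix-free code
Calculating: 2^(-1) + 2^(-1) + 2^(-1) + 2^(-3) + 2^(-7) + 2^(-7) + 2^(-10)
= 0.5 + 0.5 + 0.5 + 0.125 + 0.0078125 + 0.0078125 + 0.0009765625
= 1.6416
Since 1.6416 > 1, prefix-free code does not exist


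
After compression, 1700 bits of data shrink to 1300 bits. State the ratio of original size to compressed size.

Compression ratio = Original / Compressed
= 1700 / 1300 = 1.31:1


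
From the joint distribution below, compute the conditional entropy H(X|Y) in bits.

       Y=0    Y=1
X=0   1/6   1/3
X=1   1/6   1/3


H(X|Y) = Σ_y p(y) H(X|Y=y)
  p(Y=0) = 1/3, H(X|Y=0) = 1.0000
  p(Y=1) = 2/3, H(X|Y=1) = 1.0000
H(X|Y) = 0.3333×1.0000 + 0.6667×1.0000 = 1.0000 bits


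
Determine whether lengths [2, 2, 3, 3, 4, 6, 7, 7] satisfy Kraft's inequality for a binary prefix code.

Kraft inequality: Σ 2^(-l_i) ≤ 1 for prefix-free code
Calculating: 2^(-2) + 2^(-2) + 2^(-3) + 2^(-3) + 2^(-4) + 2^(-6) + 2^(-7) + 2^(-7)
= 0.25 + 0.25 + 0.125 + 0.125 + 0.0625 + 0.015625 + 0.0078125 + 0.0078125
= 0.8438
Since 0.8438 ≤ 1, prefix-free code exists


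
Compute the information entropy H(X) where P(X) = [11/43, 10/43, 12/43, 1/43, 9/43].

H(X) = -Σ p(x) log₂ p(x)
  -11/43 × log₂(11/43) = 0.5031
  -10/43 × log₂(10/43) = 0.4894
  -12/43 × log₂(12/43) = 0.5139
  -1/43 × log₂(1/43) = 0.1262
  -9/43 × log₂(9/43) = 0.4723
H(X) = 2.1048 bits


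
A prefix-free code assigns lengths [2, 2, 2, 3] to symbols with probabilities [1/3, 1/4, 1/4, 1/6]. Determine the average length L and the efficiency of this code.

Average length L = Σ p_i × l_i = 2.1667 bits
Entropy H = 1.9591 bits
Efficiency η = H/L × 100% = 90.42%


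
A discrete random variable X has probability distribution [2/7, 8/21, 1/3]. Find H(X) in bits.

H(X) = -Σ p(x) log₂ p(x)
  -2/7 × log₂(2/7) = 0.5164
  -8/21 × log₂(8/21) = 0.5304
  -1/3 × log₂(1/3) = 0.5283
H(X) = 1.5751 bits


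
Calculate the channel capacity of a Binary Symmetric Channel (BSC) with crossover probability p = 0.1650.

For BSC with error probability p:
C = 1 - H(p) where H(p) is binary entropy
H(0.1650) = -0.1650 × log₂(0.1650) - 0.8350 × log₂(0.8350)
H(p) = 0.6461
C = 1 - 0.6461 = 0.3539 bits/use


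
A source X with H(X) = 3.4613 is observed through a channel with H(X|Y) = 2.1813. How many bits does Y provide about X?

I(X;Y) = H(X) - H(X|Y)
I(X;Y) = 3.4613 - 2.1813 = 1.28 bits


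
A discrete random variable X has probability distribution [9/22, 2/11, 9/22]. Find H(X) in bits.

H(X) = -Σ p(x) log₂ p(x)
  -9/22 × log₂(9/22) = 0.5275
  -2/11 × log₂(2/11) = 0.4472
  -9/22 × log₂(9/22) = 0.5275
H(X) = 1.5022 bits


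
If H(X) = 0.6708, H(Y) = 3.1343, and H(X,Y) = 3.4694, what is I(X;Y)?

I(X;Y) = H(X) + H(Y) - H(X,Y)
I(X;Y) = 0.6708 + 3.1343 - 3.4694 = 0.3357 bits


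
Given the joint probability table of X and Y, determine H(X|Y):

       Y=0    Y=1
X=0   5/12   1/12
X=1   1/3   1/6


H(X|Y) = Σ_y p(y) H(X|Y=y)
  p(Y=0) = 3/4, H(X|Y=0) = 0.9911
  p(Y=1) = 1/4, H(X|Y=1) = 0.9183
H(X|Y) = 0.7500×0.9911 + 0.2500×0.9183 = 0.9729 bits


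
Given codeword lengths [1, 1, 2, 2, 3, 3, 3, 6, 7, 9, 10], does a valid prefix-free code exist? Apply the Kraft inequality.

Kraft inequality: Σ 2^(-l_i) ≤ 1 for prefix-free code
Calculating: 2^(-1) + 2^(-1) + 2^(-2) + 2^(-2) + 2^(-3) + 2^(-3) + 2^(-3) + 2^(-6) + 2^(-7) + 2^(-9) + 2^(-10)
= 0.5 + 0.5 + 0.25 + 0.25 + 0.125 + 0.125 + 0.125 + 0.015625 + 0.0078125 + 0.001953125 + 0.0009765625
= 1.9014
Since 1.9014 > 1, prefix-free code does not exist


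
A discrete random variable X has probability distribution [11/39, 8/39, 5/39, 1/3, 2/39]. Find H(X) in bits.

H(X) = -Σ p(x) log₂ p(x)
  -11/39 × log₂(11/39) = 0.5150
  -8/39 × log₂(8/39) = 0.4688
  -5/39 × log₂(5/39) = 0.3799
  -1/3 × log₂(1/3) = 0.5283
  -2/39 × log₂(2/39) = 0.2198
H(X) = 2.1118 bits


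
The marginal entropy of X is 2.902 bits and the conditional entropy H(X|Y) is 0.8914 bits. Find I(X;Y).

I(X;Y) = H(X) - H(X|Y)
I(X;Y) = 2.902 - 0.8914 = 2.0106 bits


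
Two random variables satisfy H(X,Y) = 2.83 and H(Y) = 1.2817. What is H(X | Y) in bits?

Chain rule: H(X,Y) = H(X|Y) + H(Y)
H(X|Y) = H(X,Y) - H(Y) = 2.83 - 1.2817 = 1.5483 bits


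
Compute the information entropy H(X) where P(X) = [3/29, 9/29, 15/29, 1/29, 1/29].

H(X) = -Σ p(x) log₂ p(x)
  -3/29 × log₂(3/29) = 0.3386
  -9/29 × log₂(9/29) = 0.5239
  -15/29 × log₂(15/29) = 0.4919
  -1/29 × log₂(1/29) = 0.1675
  -1/29 × log₂(1/29) = 0.1675
H(X) = 1.6894 bits


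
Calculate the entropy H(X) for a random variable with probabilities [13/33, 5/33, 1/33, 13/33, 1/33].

H(X) = -Σ p(x) log₂ p(x)
  -13/33 × log₂(13/33) = 0.5294
  -5/33 × log₂(5/33) = 0.4125
  -1/33 × log₂(1/33) = 0.1529
  -13/33 × log₂(13/33) = 0.5294
  -1/33 × log₂(1/33) = 0.1529
H(X) = 1.7771 bits


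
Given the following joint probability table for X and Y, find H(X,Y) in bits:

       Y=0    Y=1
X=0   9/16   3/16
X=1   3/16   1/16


H(X,Y) = -Σ p(x,y) log₂ p(x,y)
  p(0,0)=9/16: -0.5625 × log₂(0.5625) = 0.4669
  p(0,1)=3/16: -0.1875 × log₂(0.1875) = 0.4528
  p(1,0)=3/16: -0.1875 × log₂(0.1875) = 0.4528
  p(1,1)=1/16: -0.0625 × log₂(0.0625) = 0.2500
H(X,Y) = 1.6226 bits


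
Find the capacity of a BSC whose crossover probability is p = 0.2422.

For BSC with error probability p:
C = 1 - H(p) where H(p) is binary entropy
H(0.2422) = -0.2422 × log₂(0.2422) - 0.7578 × log₂(0.7578)
H(p) = 0.7987
C = 1 - 0.7987 = 0.2013 bits/use


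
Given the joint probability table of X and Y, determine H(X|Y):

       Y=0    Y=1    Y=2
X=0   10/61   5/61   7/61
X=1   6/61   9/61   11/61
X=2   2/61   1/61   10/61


H(X|Y) = Σ_y p(y) H(X|Y=y)
  p(Y=0) = 18/61, H(X|Y=0) = 1.3516
  p(Y=1) = 15/61, H(X|Y=1) = 1.2310
  p(Y=2) = 28/61, H(X|Y=2) = 1.5601
H(X|Y) = 0.2951×1.3516 + 0.2459×1.2310 + 0.4590×1.5601 = 1.4176 bits


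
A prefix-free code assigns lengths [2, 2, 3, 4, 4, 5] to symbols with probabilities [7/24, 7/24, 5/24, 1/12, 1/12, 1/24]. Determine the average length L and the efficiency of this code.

Average length L = Σ p_i × l_i = 2.6667 bits
Entropy H = 2.2969 bits
Efficiency η = H/L × 100% = 86.14%


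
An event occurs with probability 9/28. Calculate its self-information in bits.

Information content I(x) = -log₂(p(x))
I = -log₂(9/28) = -log₂(0.3214)
I = 1.6374 bits


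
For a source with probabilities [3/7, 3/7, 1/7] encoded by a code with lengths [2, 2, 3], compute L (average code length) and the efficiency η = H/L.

Average length L = Σ p_i × l_i = 2.1429 bits
Entropy H = 1.4488 bits
Efficiency η = H/L × 100% = 67.61%


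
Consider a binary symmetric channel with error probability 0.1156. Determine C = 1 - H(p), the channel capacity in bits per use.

For BSC with error probability p:
C = 1 - H(p) where H(p) is binary entropy
H(0.1156) = -0.1156 × log₂(0.1156) - 0.8844 × log₂(0.8844)
H(p) = 0.5166
C = 1 - 0.5166 = 0.4834 bits/use


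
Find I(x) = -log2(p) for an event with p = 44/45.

Information content I(x) = -log₂(p(x))
I = -log₂(44/45) = -log₂(0.9778)
I = 0.0324 bits


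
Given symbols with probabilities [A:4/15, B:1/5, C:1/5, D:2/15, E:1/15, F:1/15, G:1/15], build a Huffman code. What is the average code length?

Huffman tree construction:
Combine smallest probabilities repeatedly
Resulting codes:
  A: 10 (length 2)
  B: 111 (length 3)
  C: 00 (length 2)
  D: 011 (length 3)
  E: 1100 (length 4)
  F: 1101 (length 4)
  G: 010 (length 3)
Average length = Σ p(s) × length(s) = 2.6667 bits


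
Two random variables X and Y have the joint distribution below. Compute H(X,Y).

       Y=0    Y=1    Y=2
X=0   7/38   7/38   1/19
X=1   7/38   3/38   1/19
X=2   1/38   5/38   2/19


H(X,Y) = -Σ p(x,y) log₂ p(x,y)
  p(0,0)=7/38: -0.1842 × log₂(0.1842) = 0.4496
  p(0,1)=7/38: -0.1842 × log₂(0.1842) = 0.4496
  p(0,2)=1/19: -0.0526 × log₂(0.0526) = 0.2236
  p(1,0)=7/38: -0.1842 × log₂(0.1842) = 0.4496
  p(1,1)=3/38: -0.0789 × log₂(0.0789) = 0.2892
  p(1,2)=1/19: -0.0526 × log₂(0.0526) = 0.2236
  p(2,0)=1/38: -0.0263 × log₂(0.0263) = 0.1381
  p(2,1)=5/38: -0.1316 × log₂(0.1316) = 0.3850
  p(2,2)=2/19: -0.1053 × log₂(0.1053) = 0.3419
H(X,Y) = 2.9501 bits


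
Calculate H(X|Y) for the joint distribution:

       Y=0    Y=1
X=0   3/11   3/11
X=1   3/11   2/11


H(X|Y) = Σ_y p(y) H(X|Y=y)
  p(Y=0) = 6/11, H(X|Y=0) = 1.0000
  p(Y=1) = 5/11, H(X|Y=1) = 0.9710
H(X|Y) = 0.5455×1.0000 + 0.4545×0.9710 = 0.9868 bits


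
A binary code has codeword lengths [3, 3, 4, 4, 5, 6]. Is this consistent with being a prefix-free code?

Kraft inequality: Σ 2^(-l_i) ≤ 1 for prefix-free code
Calculating: 2^(-3) + 2^(-3) + 2^(-4) + 2^(-4) + 2^(-5) + 2^(-6)
= 0.125 + 0.125 + 0.0625 + 0.0625 + 0.03125 + 0.015625
= 0.4219
Since 0.4219 ≤ 1, prefix-free code exists


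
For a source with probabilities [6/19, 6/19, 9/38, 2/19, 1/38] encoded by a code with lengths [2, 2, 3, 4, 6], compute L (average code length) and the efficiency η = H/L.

Average length L = Σ p_i × l_i = 2.5526 bits
Entropy H = 2.0224 bits
Efficiency η = H/L × 100% = 79.23%


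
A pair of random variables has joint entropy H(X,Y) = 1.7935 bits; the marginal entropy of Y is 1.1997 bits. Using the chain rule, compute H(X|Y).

Chain rule: H(X,Y) = H(X|Y) + H(Y)
H(X|Y) = H(X,Y) - H(Y) = 1.7935 - 1.1997 = 0.5938 bits


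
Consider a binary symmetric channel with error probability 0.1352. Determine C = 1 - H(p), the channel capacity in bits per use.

For BSC with error probability p:
C = 1 - H(p) where H(p) is binary entropy
H(0.1352) = -0.1352 × log₂(0.1352) - 0.8648 × log₂(0.8648)
H(p) = 0.5715
C = 1 - 0.5715 = 0.4285 bits/use


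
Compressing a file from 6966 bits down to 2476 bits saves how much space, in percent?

Space savings = (1 - Compressed/Original) × 100%
= (1 - 2476/6966) × 100%
= 64.46%


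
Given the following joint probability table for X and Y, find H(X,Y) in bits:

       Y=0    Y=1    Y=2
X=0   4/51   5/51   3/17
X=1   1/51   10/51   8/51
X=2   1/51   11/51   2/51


H(X,Y) = -Σ p(x,y) log₂ p(x,y)
  p(0,0)=4/51: -0.0784 × log₂(0.0784) = 0.2880
  p(0,1)=5/51: -0.0980 × log₂(0.0980) = 0.3285
  p(0,2)=3/17: -0.1765 × log₂(0.1765) = 0.4416
  p(1,0)=1/51: -0.0196 × log₂(0.0196) = 0.1112
  p(1,1)=10/51: -0.1961 × log₂(0.1961) = 0.4609
  p(1,2)=8/51: -0.1569 × log₂(0.1569) = 0.4192
  p(2,0)=1/51: -0.0196 × log₂(0.0196) = 0.1112
  p(2,1)=11/51: -0.2157 × log₂(0.2157) = 0.4773
  p(2,2)=2/51: -0.0392 × log₂(0.0392) = 0.1832
H(X,Y) = 2.8212 bits


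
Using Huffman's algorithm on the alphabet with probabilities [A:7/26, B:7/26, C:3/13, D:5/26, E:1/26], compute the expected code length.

Huffman tree construction:
Combine smallest probabilities repeatedly
Resulting codes:
  A: 10 (length 2)
  B: 11 (length 2)
  C: 00 (length 2)
  D: 011 (length 3)
  E: 010 (length 3)
Average length = Σ p(s) × length(s) = 2.2308 bits


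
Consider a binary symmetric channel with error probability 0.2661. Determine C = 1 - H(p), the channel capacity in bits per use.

For BSC with error probability p:
C = 1 - H(p) where H(p) is binary entropy
H(0.2661) = -0.2661 × log₂(0.2661) - 0.7339 × log₂(0.7339)
H(p) = 0.8358
C = 1 - 0.8358 = 0.1642 bits/use


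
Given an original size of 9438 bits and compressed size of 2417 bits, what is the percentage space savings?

Space savings = (1 - Compressed/Original) × 100%
= (1 - 2417/9438) × 100%
= 74.39%


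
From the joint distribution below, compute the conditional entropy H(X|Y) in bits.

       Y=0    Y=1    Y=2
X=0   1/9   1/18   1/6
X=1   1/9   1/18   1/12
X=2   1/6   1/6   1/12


H(X|Y) = Σ_y p(y) H(X|Y=y)
  p(Y=0) = 7/18, H(X|Y=0) = 1.5567
  p(Y=1) = 5/18, H(X|Y=1) = 1.3710
  p(Y=2) = 1/3, H(X|Y=2) = 1.5000
H(X|Y) = 0.3889×1.5567 + 0.2778×1.3710 + 0.3333×1.5000 = 1.4862 bits
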